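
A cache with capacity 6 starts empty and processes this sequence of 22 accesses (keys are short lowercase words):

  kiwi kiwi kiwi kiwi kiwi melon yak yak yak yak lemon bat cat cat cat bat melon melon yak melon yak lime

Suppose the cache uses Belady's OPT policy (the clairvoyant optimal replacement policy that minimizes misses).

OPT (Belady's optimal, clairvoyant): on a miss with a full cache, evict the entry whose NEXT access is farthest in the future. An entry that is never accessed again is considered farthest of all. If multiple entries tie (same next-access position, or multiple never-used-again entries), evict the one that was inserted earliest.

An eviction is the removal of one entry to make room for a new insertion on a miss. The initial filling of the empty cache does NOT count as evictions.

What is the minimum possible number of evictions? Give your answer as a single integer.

Answer: 1

Derivation:
OPT (Belady) simulation (capacity=6):
  1. access kiwi: MISS. Cache: [kiwi]
  2. access kiwi: HIT. Next use of kiwi: step 3. Cache: [kiwi]
  3. access kiwi: HIT. Next use of kiwi: step 4. Cache: [kiwi]
  4. access kiwi: HIT. Next use of kiwi: step 5. Cache: [kiwi]
  5. access kiwi: HIT. Next use of kiwi: never. Cache: [kiwi]
  6. access melon: MISS. Cache: [kiwi melon]
  7. access yak: MISS. Cache: [kiwi melon yak]
  8. access yak: HIT. Next use of yak: step 9. Cache: [kiwi melon yak]
  9. access yak: HIT. Next use of yak: step 10. Cache: [kiwi melon yak]
  10. access yak: HIT. Next use of yak: step 19. Cache: [kiwi melon yak]
  11. access lemon: MISS. Cache: [kiwi melon yak lemon]
  12. access bat: MISS. Cache: [kiwi melon yak lemon bat]
  13. access cat: MISS. Cache: [kiwi melon yak lemon bat cat]
  14. access cat: HIT. Next use of cat: step 15. Cache: [kiwi melon yak lemon bat cat]
  15. access cat: HIT. Next use of cat: never. Cache: [kiwi melon yak lemon bat cat]
  16. access bat: HIT. Next use of bat: never. Cache: [kiwi melon yak lemon bat cat]
  17. access melon: HIT. Next use of melon: step 18. Cache: [kiwi melon yak lemon bat cat]
  18. access melon: HIT. Next use of melon: step 20. Cache: [kiwi melon yak lemon bat cat]
  19. access yak: HIT. Next use of yak: step 21. Cache: [kiwi melon yak lemon bat cat]
  20. access melon: HIT. Next use of melon: never. Cache: [kiwi melon yak lemon bat cat]
  21. access yak: HIT. Next use of yak: never. Cache: [kiwi melon yak lemon bat cat]
  22. access lime: MISS, evict kiwi (next use: never). Cache: [melon yak lemon bat cat lime]
Total: 15 hits, 7 misses, 1 evictions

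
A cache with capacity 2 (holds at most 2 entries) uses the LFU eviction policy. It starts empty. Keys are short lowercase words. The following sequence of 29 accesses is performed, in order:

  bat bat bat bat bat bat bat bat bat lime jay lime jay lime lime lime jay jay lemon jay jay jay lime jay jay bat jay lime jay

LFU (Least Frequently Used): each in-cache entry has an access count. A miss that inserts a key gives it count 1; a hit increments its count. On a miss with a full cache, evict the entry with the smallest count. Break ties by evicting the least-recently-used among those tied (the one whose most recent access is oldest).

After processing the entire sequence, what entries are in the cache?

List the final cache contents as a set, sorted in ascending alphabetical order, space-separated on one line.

LFU simulation (capacity=2):
  1. access bat: MISS. Cache: [bat(c=1)]
  2. access bat: HIT, count now 2. Cache: [bat(c=2)]
  3. access bat: HIT, count now 3. Cache: [bat(c=3)]
  4. access bat: HIT, count now 4. Cache: [bat(c=4)]
  5. access bat: HIT, count now 5. Cache: [bat(c=5)]
  6. access bat: HIT, count now 6. Cache: [bat(c=6)]
  7. access bat: HIT, count now 7. Cache: [bat(c=7)]
  8. access bat: HIT, count now 8. Cache: [bat(c=8)]
  9. access bat: HIT, count now 9. Cache: [bat(c=9)]
  10. access lime: MISS. Cache: [lime(c=1) bat(c=9)]
  11. access jay: MISS, evict lime(c=1). Cache: [jay(c=1) bat(c=9)]
  12. access lime: MISS, evict jay(c=1). Cache: [lime(c=1) bat(c=9)]
  13. access jay: MISS, evict lime(c=1). Cache: [jay(c=1) bat(c=9)]
  14. access lime: MISS, evict jay(c=1). Cache: [lime(c=1) bat(c=9)]
  15. access lime: HIT, count now 2. Cache: [lime(c=2) bat(c=9)]
  16. access lime: HIT, count now 3. Cache: [lime(c=3) bat(c=9)]
  17. access jay: MISS, evict lime(c=3). Cache: [jay(c=1) bat(c=9)]
  18. access jay: HIT, count now 2. Cache: [jay(c=2) bat(c=9)]
  19. access lemon: MISS, evict jay(c=2). Cache: [lemon(c=1) bat(c=9)]
  20. access jay: MISS, evict lemon(c=1). Cache: [jay(c=1) bat(c=9)]
  21. access jay: HIT, count now 2. Cache: [jay(c=2) bat(c=9)]
  22. access jay: HIT, count now 3. Cache: [jay(c=3) bat(c=9)]
  23. access lime: MISS, evict jay(c=3). Cache: [lime(c=1) bat(c=9)]
  24. access jay: MISS, evict lime(c=1). Cache: [jay(c=1) bat(c=9)]
  25. access jay: HIT, count now 2. Cache: [jay(c=2) bat(c=9)]
  26. access bat: HIT, count now 10. Cache: [jay(c=2) bat(c=10)]
  27. access jay: HIT, count now 3. Cache: [jay(c=3) bat(c=10)]
  28. access lime: MISS, evict jay(c=3). Cache: [lime(c=1) bat(c=10)]
  29. access jay: MISS, evict lime(c=1). Cache: [jay(c=1) bat(c=10)]
Total: 16 hits, 13 misses, 11 evictions

Answer: bat jay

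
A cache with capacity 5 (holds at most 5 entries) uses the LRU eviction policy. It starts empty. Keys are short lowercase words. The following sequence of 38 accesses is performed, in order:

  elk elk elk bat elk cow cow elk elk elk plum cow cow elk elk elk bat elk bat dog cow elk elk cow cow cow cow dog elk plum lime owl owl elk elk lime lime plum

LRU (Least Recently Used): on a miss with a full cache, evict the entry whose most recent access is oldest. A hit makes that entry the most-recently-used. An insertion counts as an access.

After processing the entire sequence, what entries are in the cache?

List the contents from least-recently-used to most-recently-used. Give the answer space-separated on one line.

LRU simulation (capacity=5):
  1. access elk: MISS. Cache (LRU->MRU): [elk]
  2. access elk: HIT. Cache (LRU->MRU): [elk]
  3. access elk: HIT. Cache (LRU->MRU): [elk]
  4. access bat: MISS. Cache (LRU->MRU): [elk bat]
  5. access elk: HIT. Cache (LRU->MRU): [bat elk]
  6. access cow: MISS. Cache (LRU->MRU): [bat elk cow]
  7. access cow: HIT. Cache (LRU->MRU): [bat elk cow]
  8. access elk: HIT. Cache (LRU->MRU): [bat cow elk]
  9. access elk: HIT. Cache (LRU->MRU): [bat cow elk]
  10. access elk: HIT. Cache (LRU->MRU): [bat cow elk]
  11. access plum: MISS. Cache (LRU->MRU): [bat cow elk plum]
  12. access cow: HIT. Cache (LRU->MRU): [bat elk plum cow]
  13. access cow: HIT. Cache (LRU->MRU): [bat elk plum cow]
  14. access elk: HIT. Cache (LRU->MRU): [bat plum cow elk]
  15. access elk: HIT. Cache (LRU->MRU): [bat plum cow elk]
  16. access elk: HIT. Cache (LRU->MRU): [bat plum cow elk]
  17. access bat: HIT. Cache (LRU->MRU): [plum cow elk bat]
  18. access elk: HIT. Cache (LRU->MRU): [plum cow bat elk]
  19. access bat: HIT. Cache (LRU->MRU): [plum cow elk bat]
  20. access dog: MISS. Cache (LRU->MRU): [plum cow elk bat dog]
  21. access cow: HIT. Cache (LRU->MRU): [plum elk bat dog cow]
  22. access elk: HIT. Cache (LRU->MRU): [plum bat dog cow elk]
  23. access elk: HIT. Cache (LRU->MRU): [plum bat dog cow elk]
  24. access cow: HIT. Cache (LRU->MRU): [plum bat dog elk cow]
  25. access cow: HIT. Cache (LRU->MRU): [plum bat dog elk cow]
  26. access cow: HIT. Cache (LRU->MRU): [plum bat dog elk cow]
  27. access cow: HIT. Cache (LRU->MRU): [plum bat dog elk cow]
  28. access dog: HIT. Cache (LRU->MRU): [plum bat elk cow dog]
  29. access elk: HIT. Cache (LRU->MRU): [plum bat cow dog elk]
  30. access plum: HIT. Cache (LRU->MRU): [bat cow dog elk plum]
  31. access lime: MISS, evict bat. Cache (LRU->MRU): [cow dog elk plum lime]
  32. access owl: MISS, evict cow. Cache (LRU->MRU): [dog elk plum lime owl]
  33. access owl: HIT. Cache (LRU->MRU): [dog elk plum lime owl]
  34. access elk: HIT. Cache (LRU->MRU): [dog plum lime owl elk]
  35. access elk: HIT. Cache (LRU->MRU): [dog plum lime owl elk]
  36. access lime: HIT. Cache (LRU->MRU): [dog plum owl elk lime]
  37. access lime: HIT. Cache (LRU->MRU): [dog plum owl elk lime]
  38. access plum: HIT. Cache (LRU->MRU): [dog owl elk lime plum]
Total: 31 hits, 7 misses, 2 evictions

Answer: dog owl elk lime plum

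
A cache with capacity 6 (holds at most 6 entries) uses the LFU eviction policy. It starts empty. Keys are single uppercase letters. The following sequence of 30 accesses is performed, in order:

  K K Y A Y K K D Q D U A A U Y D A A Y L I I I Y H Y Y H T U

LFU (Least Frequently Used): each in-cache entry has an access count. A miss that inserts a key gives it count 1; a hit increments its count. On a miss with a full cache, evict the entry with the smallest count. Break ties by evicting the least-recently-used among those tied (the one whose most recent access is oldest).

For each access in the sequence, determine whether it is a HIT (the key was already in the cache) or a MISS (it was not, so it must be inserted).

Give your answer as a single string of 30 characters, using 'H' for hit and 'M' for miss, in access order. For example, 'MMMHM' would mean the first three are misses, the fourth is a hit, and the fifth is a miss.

LFU simulation (capacity=6):
  1. access K: MISS. Cache: [K(c=1)]
  2. access K: HIT, count now 2. Cache: [K(c=2)]
  3. access Y: MISS. Cache: [Y(c=1) K(c=2)]
  4. access A: MISS. Cache: [Y(c=1) A(c=1) K(c=2)]
  5. access Y: HIT, count now 2. Cache: [A(c=1) K(c=2) Y(c=2)]
  6. access K: HIT, count now 3. Cache: [A(c=1) Y(c=2) K(c=3)]
  7. access K: HIT, count now 4. Cache: [A(c=1) Y(c=2) K(c=4)]
  8. access D: MISS. Cache: [A(c=1) D(c=1) Y(c=2) K(c=4)]
  9. access Q: MISS. Cache: [A(c=1) D(c=1) Q(c=1) Y(c=2) K(c=4)]
  10. access D: HIT, count now 2. Cache: [A(c=1) Q(c=1) Y(c=2) D(c=2) K(c=4)]
  11. access U: MISS. Cache: [A(c=1) Q(c=1) U(c=1) Y(c=2) D(c=2) K(c=4)]
  12. access A: HIT, count now 2. Cache: [Q(c=1) U(c=1) Y(c=2) D(c=2) A(c=2) K(c=4)]
  13. access A: HIT, count now 3. Cache: [Q(c=1) U(c=1) Y(c=2) D(c=2) A(c=3) K(c=4)]
  14. access U: HIT, count now 2. Cache: [Q(c=1) Y(c=2) D(c=2) U(c=2) A(c=3) K(c=4)]
  15. access Y: HIT, count now 3. Cache: [Q(c=1) D(c=2) U(c=2) A(c=3) Y(c=3) K(c=4)]
  16. access D: HIT, count now 3. Cache: [Q(c=1) U(c=2) A(c=3) Y(c=3) D(c=3) K(c=4)]
  17. access A: HIT, count now 4. Cache: [Q(c=1) U(c=2) Y(c=3) D(c=3) K(c=4) A(c=4)]
  18. access A: HIT, count now 5. Cache: [Q(c=1) U(c=2) Y(c=3) D(c=3) K(c=4) A(c=5)]
  19. access Y: HIT, count now 4. Cache: [Q(c=1) U(c=2) D(c=3) K(c=4) Y(c=4) A(c=5)]
  20. access L: MISS, evict Q(c=1). Cache: [L(c=1) U(c=2) D(c=3) K(c=4) Y(c=4) A(c=5)]
  21. access I: MISS, evict L(c=1). Cache: [I(c=1) U(c=2) D(c=3) K(c=4) Y(c=4) A(c=5)]
  22. access I: HIT, count now 2. Cache: [U(c=2) I(c=2) D(c=3) K(c=4) Y(c=4) A(c=5)]
  23. access I: HIT, count now 3. Cache: [U(c=2) D(c=3) I(c=3) K(c=4) Y(c=4) A(c=5)]
  24. access Y: HIT, count now 5. Cache: [U(c=2) D(c=3) I(c=3) K(c=4) A(c=5) Y(c=5)]
  25. access H: MISS, evict U(c=2). Cache: [H(c=1) D(c=3) I(c=3) K(c=4) A(c=5) Y(c=5)]
  26. access Y: HIT, count now 6. Cache: [H(c=1) D(c=3) I(c=3) K(c=4) A(c=5) Y(c=6)]
  27. access Y: HIT, count now 7. Cache: [H(c=1) D(c=3) I(c=3) K(c=4) A(c=5) Y(c=7)]
  28. access H: HIT, count now 2. Cache: [H(c=2) D(c=3) I(c=3) K(c=4) A(c=5) Y(c=7)]
  29. access T: MISS, evict H(c=2). Cache: [T(c=1) D(c=3) I(c=3) K(c=4) A(c=5) Y(c=7)]
  30. access U: MISS, evict T(c=1). Cache: [U(c=1) D(c=3) I(c=3) K(c=4) A(c=5) Y(c=7)]
Total: 19 hits, 11 misses, 5 evictions

Answer: MHMMHHHMMHMHHHHHHHHMMHHHMHHHMM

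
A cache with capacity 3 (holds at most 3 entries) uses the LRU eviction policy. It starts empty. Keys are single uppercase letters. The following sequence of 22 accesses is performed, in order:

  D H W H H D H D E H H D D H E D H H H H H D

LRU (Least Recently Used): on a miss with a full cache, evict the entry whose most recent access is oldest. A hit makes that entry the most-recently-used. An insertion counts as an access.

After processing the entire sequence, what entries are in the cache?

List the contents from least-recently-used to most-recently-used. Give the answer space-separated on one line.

Answer: E H D

Derivation:
LRU simulation (capacity=3):
  1. access D: MISS. Cache (LRU->MRU): [D]
  2. access H: MISS. Cache (LRU->MRU): [D H]
  3. access W: MISS. Cache (LRU->MRU): [D H W]
  4. access H: HIT. Cache (LRU->MRU): [D W H]
  5. access H: HIT. Cache (LRU->MRU): [D W H]
  6. access D: HIT. Cache (LRU->MRU): [W H D]
  7. access H: HIT. Cache (LRU->MRU): [W D H]
  8. access D: HIT. Cache (LRU->MRU): [W H D]
  9. access E: MISS, evict W. Cache (LRU->MRU): [H D E]
  10. access H: HIT. Cache (LRU->MRU): [D E H]
  11. access H: HIT. Cache (LRU->MRU): [D E H]
  12. access D: HIT. Cache (LRU->MRU): [E H D]
  13. access D: HIT. Cache (LRU->MRU): [E H D]
  14. access H: HIT. Cache (LRU->MRU): [E D H]
  15. access E: HIT. Cache (LRU->MRU): [D H E]
  16. access D: HIT. Cache (LRU->MRU): [H E D]
  17. access H: HIT. Cache (LRU->MRU): [E D H]
  18. access H: HIT. Cache (LRU->MRU): [E D H]
  19. access H: HIT. Cache (LRU->MRU): [E D H]
  20. access H: HIT. Cache (LRU->MRU): [E D H]
  21. access H: HIT. Cache (LRU->MRU): [E D H]
  22. access D: HIT. Cache (LRU->MRU): [E H D]
Total: 18 hits, 4 misses, 1 evictions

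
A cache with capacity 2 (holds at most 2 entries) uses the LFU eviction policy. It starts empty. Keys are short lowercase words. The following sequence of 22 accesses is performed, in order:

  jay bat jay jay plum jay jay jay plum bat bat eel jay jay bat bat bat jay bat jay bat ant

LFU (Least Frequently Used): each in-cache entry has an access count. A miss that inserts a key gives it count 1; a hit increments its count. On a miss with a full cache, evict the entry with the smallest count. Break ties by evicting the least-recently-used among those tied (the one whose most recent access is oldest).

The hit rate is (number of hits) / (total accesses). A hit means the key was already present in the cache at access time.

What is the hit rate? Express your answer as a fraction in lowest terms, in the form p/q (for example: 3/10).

LFU simulation (capacity=2):
  1. access jay: MISS. Cache: [jay(c=1)]
  2. access bat: MISS. Cache: [jay(c=1) bat(c=1)]
  3. access jay: HIT, count now 2. Cache: [bat(c=1) jay(c=2)]
  4. access jay: HIT, count now 3. Cache: [bat(c=1) jay(c=3)]
  5. access plum: MISS, evict bat(c=1). Cache: [plum(c=1) jay(c=3)]
  6. access jay: HIT, count now 4. Cache: [plum(c=1) jay(c=4)]
  7. access jay: HIT, count now 5. Cache: [plum(c=1) jay(c=5)]
  8. access jay: HIT, count now 6. Cache: [plum(c=1) jay(c=6)]
  9. access plum: HIT, count now 2. Cache: [plum(c=2) jay(c=6)]
  10. access bat: MISS, evict plum(c=2). Cache: [bat(c=1) jay(c=6)]
  11. access bat: HIT, count now 2. Cache: [bat(c=2) jay(c=6)]
  12. access eel: MISS, evict bat(c=2). Cache: [eel(c=1) jay(c=6)]
  13. access jay: HIT, count now 7. Cache: [eel(c=1) jay(c=7)]
  14. access jay: HIT, count now 8. Cache: [eel(c=1) jay(c=8)]
  15. access bat: MISS, evict eel(c=1). Cache: [bat(c=1) jay(c=8)]
  16. access bat: HIT, count now 2. Cache: [bat(c=2) jay(c=8)]
  17. access bat: HIT, count now 3. Cache: [bat(c=3) jay(c=8)]
  18. access jay: HIT, count now 9. Cache: [bat(c=3) jay(c=9)]
  19. access bat: HIT, count now 4. Cache: [bat(c=4) jay(c=9)]
  20. access jay: HIT, count now 10. Cache: [bat(c=4) jay(c=10)]
  21. access bat: HIT, count now 5. Cache: [bat(c=5) jay(c=10)]
  22. access ant: MISS, evict bat(c=5). Cache: [ant(c=1) jay(c=10)]
Total: 15 hits, 7 misses, 5 evictions

Hit rate = 15/22

Answer: 15/22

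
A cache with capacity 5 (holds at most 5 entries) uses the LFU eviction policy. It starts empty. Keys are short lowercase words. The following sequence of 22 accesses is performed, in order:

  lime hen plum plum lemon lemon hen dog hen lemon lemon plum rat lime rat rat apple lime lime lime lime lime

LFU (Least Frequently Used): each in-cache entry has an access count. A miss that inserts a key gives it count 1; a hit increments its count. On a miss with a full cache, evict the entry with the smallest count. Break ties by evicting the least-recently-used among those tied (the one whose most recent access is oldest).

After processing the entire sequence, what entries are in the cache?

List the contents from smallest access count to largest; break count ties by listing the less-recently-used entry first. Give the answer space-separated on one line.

LFU simulation (capacity=5):
  1. access lime: MISS. Cache: [lime(c=1)]
  2. access hen: MISS. Cache: [lime(c=1) hen(c=1)]
  3. access plum: MISS. Cache: [lime(c=1) hen(c=1) plum(c=1)]
  4. access plum: HIT, count now 2. Cache: [lime(c=1) hen(c=1) plum(c=2)]
  5. access lemon: MISS. Cache: [lime(c=1) hen(c=1) lemon(c=1) plum(c=2)]
  6. access lemon: HIT, count now 2. Cache: [lime(c=1) hen(c=1) plum(c=2) lemon(c=2)]
  7. access hen: HIT, count now 2. Cache: [lime(c=1) plum(c=2) lemon(c=2) hen(c=2)]
  8. access dog: MISS. Cache: [lime(c=1) dog(c=1) plum(c=2) lemon(c=2) hen(c=2)]
  9. access hen: HIT, count now 3. Cache: [lime(c=1) dog(c=1) plum(c=2) lemon(c=2) hen(c=3)]
  10. access lemon: HIT, count now 3. Cache: [lime(c=1) dog(c=1) plum(c=2) hen(c=3) lemon(c=3)]
  11. access lemon: HIT, count now 4. Cache: [lime(c=1) dog(c=1) plum(c=2) hen(c=3) lemon(c=4)]
  12. access plum: HIT, count now 3. Cache: [lime(c=1) dog(c=1) hen(c=3) plum(c=3) lemon(c=4)]
  13. access rat: MISS, evict lime(c=1). Cache: [dog(c=1) rat(c=1) hen(c=3) plum(c=3) lemon(c=4)]
  14. access lime: MISS, evict dog(c=1). Cache: [rat(c=1) lime(c=1) hen(c=3) plum(c=3) lemon(c=4)]
  15. access rat: HIT, count now 2. Cache: [lime(c=1) rat(c=2) hen(c=3) plum(c=3) lemon(c=4)]
  16. access rat: HIT, count now 3. Cache: [lime(c=1) hen(c=3) plum(c=3) rat(c=3) lemon(c=4)]
  17. access apple: MISS, evict lime(c=1). Cache: [apple(c=1) hen(c=3) plum(c=3) rat(c=3) lemon(c=4)]
  18. access lime: MISS, evict apple(c=1). Cache: [lime(c=1) hen(c=3) plum(c=3) rat(c=3) lemon(c=4)]
  19. access lime: HIT, count now 2. Cache: [lime(c=2) hen(c=3) plum(c=3) rat(c=3) lemon(c=4)]
  20. access lime: HIT, count now 3. Cache: [hen(c=3) plum(c=3) rat(c=3) lime(c=3) lemon(c=4)]
  21. access lime: HIT, count now 4. Cache: [hen(c=3) plum(c=3) rat(c=3) lemon(c=4) lime(c=4)]
  22. access lime: HIT, count now 5. Cache: [hen(c=3) plum(c=3) rat(c=3) lemon(c=4) lime(c=5)]
Total: 13 hits, 9 misses, 4 evictions

Answer: hen plum rat lemon lime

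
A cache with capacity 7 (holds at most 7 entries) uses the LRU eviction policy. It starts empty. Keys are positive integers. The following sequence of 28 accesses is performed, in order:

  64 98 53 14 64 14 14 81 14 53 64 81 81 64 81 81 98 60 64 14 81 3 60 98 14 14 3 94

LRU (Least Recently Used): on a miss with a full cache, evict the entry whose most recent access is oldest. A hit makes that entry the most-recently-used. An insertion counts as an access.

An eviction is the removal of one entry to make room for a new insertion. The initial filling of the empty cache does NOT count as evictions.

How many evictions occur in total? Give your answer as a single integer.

LRU simulation (capacity=7):
  1. access 64: MISS. Cache (LRU->MRU): [64]
  2. access 98: MISS. Cache (LRU->MRU): [64 98]
  3. access 53: MISS. Cache (LRU->MRU): [64 98 53]
  4. access 14: MISS. Cache (LRU->MRU): [64 98 53 14]
  5. access 64: HIT. Cache (LRU->MRU): [98 53 14 64]
  6. access 14: HIT. Cache (LRU->MRU): [98 53 64 14]
  7. access 14: HIT. Cache (LRU->MRU): [98 53 64 14]
  8. access 81: MISS. Cache (LRU->MRU): [98 53 64 14 81]
  9. access 14: HIT. Cache (LRU->MRU): [98 53 64 81 14]
  10. access 53: HIT. Cache (LRU->MRU): [98 64 81 14 53]
  11. access 64: HIT. Cache (LRU->MRU): [98 81 14 53 64]
  12. access 81: HIT. Cache (LRU->MRU): [98 14 53 64 81]
  13. access 81: HIT. Cache (LRU->MRU): [98 14 53 64 81]
  14. access 64: HIT. Cache (LRU->MRU): [98 14 53 81 64]
  15. access 81: HIT. Cache (LRU->MRU): [98 14 53 64 81]
  16. access 81: HIT. Cache (LRU->MRU): [98 14 53 64 81]
  17. access 98: HIT. Cache (LRU->MRU): [14 53 64 81 98]
  18. access 60: MISS. Cache (LRU->MRU): [14 53 64 81 98 60]
  19. access 64: HIT. Cache (LRU->MRU): [14 53 81 98 60 64]
  20. access 14: HIT. Cache (LRU->MRU): [53 81 98 60 64 14]
  21. access 81: HIT. Cache (LRU->MRU): [53 98 60 64 14 81]
  22. access 3: MISS. Cache (LRU->MRU): [53 98 60 64 14 81 3]
  23. access 60: HIT. Cache (LRU->MRU): [53 98 64 14 81 3 60]
  24. access 98: HIT. Cache (LRU->MRU): [53 64 14 81 3 60 98]
  25. access 14: HIT. Cache (LRU->MRU): [53 64 81 3 60 98 14]
  26. access 14: HIT. Cache (LRU->MRU): [53 64 81 3 60 98 14]
  27. access 3: HIT. Cache (LRU->MRU): [53 64 81 60 98 14 3]
  28. access 94: MISS, evict 53. Cache (LRU->MRU): [64 81 60 98 14 3 94]
Total: 20 hits, 8 misses, 1 evictions

Answer: 1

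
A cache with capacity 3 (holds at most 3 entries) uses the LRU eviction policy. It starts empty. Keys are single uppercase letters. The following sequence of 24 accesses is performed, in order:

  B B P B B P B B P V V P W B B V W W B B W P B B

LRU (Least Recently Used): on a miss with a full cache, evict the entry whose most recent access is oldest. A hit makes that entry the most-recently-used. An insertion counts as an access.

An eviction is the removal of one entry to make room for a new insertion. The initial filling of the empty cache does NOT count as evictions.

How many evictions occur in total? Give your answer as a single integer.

Answer: 4

Derivation:
LRU simulation (capacity=3):
  1. access B: MISS. Cache (LRU->MRU): [B]
  2. access B: HIT. Cache (LRU->MRU): [B]
  3. access P: MISS. Cache (LRU->MRU): [B P]
  4. access B: HIT. Cache (LRU->MRU): [P B]
  5. access B: HIT. Cache (LRU->MRU): [P B]
  6. access P: HIT. Cache (LRU->MRU): [B P]
  7. access B: HIT. Cache (LRU->MRU): [P B]
  8. access B: HIT. Cache (LRU->MRU): [P B]
  9. access P: HIT. Cache (LRU->MRU): [B P]
  10. access V: MISS. Cache (LRU->MRU): [B P V]
  11. access V: HIT. Cache (LRU->MRU): [B P V]
  12. access P: HIT. Cache (LRU->MRU): [B V P]
  13. access W: MISS, evict B. Cache (LRU->MRU): [V P W]
  14. access B: MISS, evict V. Cache (LRU->MRU): [P W B]
  15. access B: HIT. Cache (LRU->MRU): [P W B]
  16. access V: MISS, evict P. Cache (LRU->MRU): [W B V]
  17. access W: HIT. Cache (LRU->MRU): [B V W]
  18. access W: HIT. Cache (LRU->MRU): [B V W]
  19. access B: HIT. Cache (LRU->MRU): [V W B]
  20. access B: HIT. Cache (LRU->MRU): [V W B]
  21. access W: HIT. Cache (LRU->MRU): [V B W]
  22. access P: MISS, evict V. Cache (LRU->MRU): [B W P]
  23. access B: HIT. Cache (LRU->MRU): [W P B]
  24. access B: HIT. Cache (LRU->MRU): [W P B]
Total: 17 hits, 7 misses, 4 evictions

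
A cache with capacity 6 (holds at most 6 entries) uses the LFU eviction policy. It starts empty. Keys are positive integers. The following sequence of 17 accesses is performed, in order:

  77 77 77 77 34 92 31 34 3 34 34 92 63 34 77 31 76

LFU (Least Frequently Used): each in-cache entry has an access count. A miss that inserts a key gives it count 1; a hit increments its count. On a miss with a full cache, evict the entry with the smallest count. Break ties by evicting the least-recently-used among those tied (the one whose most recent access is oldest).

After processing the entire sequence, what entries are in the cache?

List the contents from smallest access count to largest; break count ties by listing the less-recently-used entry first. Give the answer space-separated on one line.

Answer: 63 76 92 31 34 77

Derivation:
LFU simulation (capacity=6):
  1. access 77: MISS. Cache: [77(c=1)]
  2. access 77: HIT, count now 2. Cache: [77(c=2)]
  3. access 77: HIT, count now 3. Cache: [77(c=3)]
  4. access 77: HIT, count now 4. Cache: [77(c=4)]
  5. access 34: MISS. Cache: [34(c=1) 77(c=4)]
  6. access 92: MISS. Cache: [34(c=1) 92(c=1) 77(c=4)]
  7. access 31: MISS. Cache: [34(c=1) 92(c=1) 31(c=1) 77(c=4)]
  8. access 34: HIT, count now 2. Cache: [92(c=1) 31(c=1) 34(c=2) 77(c=4)]
  9. access 3: MISS. Cache: [92(c=1) 31(c=1) 3(c=1) 34(c=2) 77(c=4)]
  10. access 34: HIT, count now 3. Cache: [92(c=1) 31(c=1) 3(c=1) 34(c=3) 77(c=4)]
  11. access 34: HIT, count now 4. Cache: [92(c=1) 31(c=1) 3(c=1) 77(c=4) 34(c=4)]
  12. access 92: HIT, count now 2. Cache: [31(c=1) 3(c=1) 92(c=2) 77(c=4) 34(c=4)]
  13. access 63: MISS. Cache: [31(c=1) 3(c=1) 63(c=1) 92(c=2) 77(c=4) 34(c=4)]
  14. access 34: HIT, count now 5. Cache: [31(c=1) 3(c=1) 63(c=1) 92(c=2) 77(c=4) 34(c=5)]
  15. access 77: HIT, count now 5. Cache: [31(c=1) 3(c=1) 63(c=1) 92(c=2) 34(c=5) 77(c=5)]
  16. access 31: HIT, count now 2. Cache: [3(c=1) 63(c=1) 92(c=2) 31(c=2) 34(c=5) 77(c=5)]
  17. access 76: MISS, evict 3(c=1). Cache: [63(c=1) 76(c=1) 92(c=2) 31(c=2) 34(c=5) 77(c=5)]
Total: 10 hits, 7 misses, 1 evictions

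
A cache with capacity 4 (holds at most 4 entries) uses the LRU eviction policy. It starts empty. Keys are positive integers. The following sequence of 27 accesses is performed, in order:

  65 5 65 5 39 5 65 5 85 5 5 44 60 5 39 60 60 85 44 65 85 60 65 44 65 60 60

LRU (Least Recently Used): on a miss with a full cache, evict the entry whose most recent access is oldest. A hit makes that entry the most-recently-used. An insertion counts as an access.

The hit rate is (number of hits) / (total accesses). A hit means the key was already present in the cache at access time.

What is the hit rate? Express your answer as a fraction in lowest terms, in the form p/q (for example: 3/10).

Answer: 17/27

Derivation:
LRU simulation (capacity=4):
  1. access 65: MISS. Cache (LRU->MRU): [65]
  2. access 5: MISS. Cache (LRU->MRU): [65 5]
  3. access 65: HIT. Cache (LRU->MRU): [5 65]
  4. access 5: HIT. Cache (LRU->MRU): [65 5]
  5. access 39: MISS. Cache (LRU->MRU): [65 5 39]
  6. access 5: HIT. Cache (LRU->MRU): [65 39 5]
  7. access 65: HIT. Cache (LRU->MRU): [39 5 65]
  8. access 5: HIT. Cache (LRU->MRU): [39 65 5]
  9. access 85: MISS. Cache (LRU->MRU): [39 65 5 85]
  10. access 5: HIT. Cache (LRU->MRU): [39 65 85 5]
  11. access 5: HIT. Cache (LRU->MRU): [39 65 85 5]
  12. access 44: MISS, evict 39. Cache (LRU->MRU): [65 85 5 44]
  13. access 60: MISS, evict 65. Cache (LRU->MRU): [85 5 44 60]
  14. access 5: HIT. Cache (LRU->MRU): [85 44 60 5]
  15. access 39: MISS, evict 85. Cache (LRU->MRU): [44 60 5 39]
  16. access 60: HIT. Cache (LRU->MRU): [44 5 39 60]
  17. access 60: HIT. Cache (LRU->MRU): [44 5 39 60]
  18. access 85: MISS, evict 44. Cache (LRU->MRU): [5 39 60 85]
  19. access 44: MISS, evict 5. Cache (LRU->MRU): [39 60 85 44]
  20. access 65: MISS, evict 39. Cache (LRU->MRU): [60 85 44 65]
  21. access 85: HIT. Cache (LRU->MRU): [60 44 65 85]
  22. access 60: HIT. Cache (LRU->MRU): [44 65 85 60]
  23. access 65: HIT. Cache (LRU->MRU): [44 85 60 65]
  24. access 44: HIT. Cache (LRU->MRU): [85 60 65 44]
  25. access 65: HIT. Cache (LRU->MRU): [85 60 44 65]
  26. access 60: HIT. Cache (LRU->MRU): [85 44 65 60]
  27. access 60: HIT. Cache (LRU->MRU): [85 44 65 60]
Total: 17 hits, 10 misses, 6 evictions

Hit rate = 17/27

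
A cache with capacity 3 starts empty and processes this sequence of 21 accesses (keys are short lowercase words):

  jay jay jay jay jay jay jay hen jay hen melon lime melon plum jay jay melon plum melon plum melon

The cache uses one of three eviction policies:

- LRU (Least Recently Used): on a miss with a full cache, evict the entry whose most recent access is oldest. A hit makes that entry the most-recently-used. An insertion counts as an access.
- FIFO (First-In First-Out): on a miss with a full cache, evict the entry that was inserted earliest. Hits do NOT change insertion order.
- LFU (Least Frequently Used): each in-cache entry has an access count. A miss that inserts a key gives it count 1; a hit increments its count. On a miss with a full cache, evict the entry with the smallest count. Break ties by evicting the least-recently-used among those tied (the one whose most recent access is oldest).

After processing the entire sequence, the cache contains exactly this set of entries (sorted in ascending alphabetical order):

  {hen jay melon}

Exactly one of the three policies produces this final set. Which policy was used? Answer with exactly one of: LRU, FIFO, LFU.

Answer: LFU

Derivation:
Simulating under each policy and comparing final sets:
  LRU: final set = {jay melon plum} -> differs
  FIFO: final set = {jay melon plum} -> differs
  LFU: final set = {hen jay melon} -> MATCHES target
Only LFU produces the target set.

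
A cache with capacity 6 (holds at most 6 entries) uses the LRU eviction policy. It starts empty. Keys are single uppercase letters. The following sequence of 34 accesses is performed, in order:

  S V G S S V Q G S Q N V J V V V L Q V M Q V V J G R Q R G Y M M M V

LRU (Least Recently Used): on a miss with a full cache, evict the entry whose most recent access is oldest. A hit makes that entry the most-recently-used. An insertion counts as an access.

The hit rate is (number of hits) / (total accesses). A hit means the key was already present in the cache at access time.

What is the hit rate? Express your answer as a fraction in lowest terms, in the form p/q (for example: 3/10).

LRU simulation (capacity=6):
  1. access S: MISS. Cache (LRU->MRU): [S]
  2. access V: MISS. Cache (LRU->MRU): [S V]
  3. access G: MISS. Cache (LRU->MRU): [S V G]
  4. access S: HIT. Cache (LRU->MRU): [V G S]
  5. access S: HIT. Cache (LRU->MRU): [V G S]
  6. access V: HIT. Cache (LRU->MRU): [G S V]
  7. access Q: MISS. Cache (LRU->MRU): [G S V Q]
  8. access G: HIT. Cache (LRU->MRU): [S V Q G]
  9. access S: HIT. Cache (LRU->MRU): [V Q G S]
  10. access Q: HIT. Cache (LRU->MRU): [V G S Q]
  11. access N: MISS. Cache (LRU->MRU): [V G S Q N]
  12. access V: HIT. Cache (LRU->MRU): [G S Q N V]
  13. access J: MISS. Cache (LRU->MRU): [G S Q N V J]
  14. access V: HIT. Cache (LRU->MRU): [G S Q N J V]
  15. access V: HIT. Cache (LRU->MRU): [G S Q N J V]
  16. access V: HIT. Cache (LRU->MRU): [G S Q N J V]
  17. access L: MISS, evict G. Cache (LRU->MRU): [S Q N J V L]
  18. access Q: HIT. Cache (LRU->MRU): [S N J V L Q]
  19. access V: HIT. Cache (LRU->MRU): [S N J L Q V]
  20. access M: MISS, evict S. Cache (LRU->MRU): [N J L Q V M]
  21. access Q: HIT. Cache (LRU->MRU): [N J L V M Q]
  22. access V: HIT. Cache (LRU->MRU): [N J L M Q V]
  23. access V: HIT. Cache (LRU->MRU): [N J L M Q V]
  24. access J: HIT. Cache (LRU->MRU): [N L M Q V J]
  25. access G: MISS, evict N. Cache (LRU->MRU): [L M Q V J G]
  26. access R: MISS, evict L. Cache (LRU->MRU): [M Q V J G R]
  27. access Q: HIT. Cache (LRU->MRU): [M V J G R Q]
  28. access R: HIT. Cache (LRU->MRU): [M V J G Q R]
  29. access G: HIT. Cache (LRU->MRU): [M V J Q R G]
  30. access Y: MISS, evict M. Cache (LRU->MRU): [V J Q R G Y]
  31. access M: MISS, evict V. Cache (LRU->MRU): [J Q R G Y M]
  32. access M: HIT. Cache (LRU->MRU): [J Q R G Y M]
  33. access M: HIT. Cache (LRU->MRU): [J Q R G Y M]
  34. access V: MISS, evict J. Cache (LRU->MRU): [Q R G Y M V]
Total: 21 hits, 13 misses, 7 evictions

Hit rate = 21/34

Answer: 21/34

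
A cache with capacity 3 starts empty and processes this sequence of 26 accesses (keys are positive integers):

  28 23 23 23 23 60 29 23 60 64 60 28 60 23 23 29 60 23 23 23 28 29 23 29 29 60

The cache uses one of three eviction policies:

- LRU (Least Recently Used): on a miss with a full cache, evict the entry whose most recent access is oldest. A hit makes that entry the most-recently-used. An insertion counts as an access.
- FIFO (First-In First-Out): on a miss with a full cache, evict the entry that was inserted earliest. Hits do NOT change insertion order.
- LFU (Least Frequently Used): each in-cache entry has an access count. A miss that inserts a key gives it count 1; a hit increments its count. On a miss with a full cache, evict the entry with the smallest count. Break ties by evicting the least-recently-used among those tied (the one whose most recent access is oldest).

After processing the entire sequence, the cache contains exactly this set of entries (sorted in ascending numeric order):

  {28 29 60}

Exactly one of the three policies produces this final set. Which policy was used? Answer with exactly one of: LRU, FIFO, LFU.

Simulating under each policy and comparing final sets:
  LRU: final set = {23 29 60} -> differs
  FIFO: final set = {28 29 60} -> MATCHES target
  LFU: final set = {23 29 60} -> differs
Only FIFO produces the target set.

Answer: FIFO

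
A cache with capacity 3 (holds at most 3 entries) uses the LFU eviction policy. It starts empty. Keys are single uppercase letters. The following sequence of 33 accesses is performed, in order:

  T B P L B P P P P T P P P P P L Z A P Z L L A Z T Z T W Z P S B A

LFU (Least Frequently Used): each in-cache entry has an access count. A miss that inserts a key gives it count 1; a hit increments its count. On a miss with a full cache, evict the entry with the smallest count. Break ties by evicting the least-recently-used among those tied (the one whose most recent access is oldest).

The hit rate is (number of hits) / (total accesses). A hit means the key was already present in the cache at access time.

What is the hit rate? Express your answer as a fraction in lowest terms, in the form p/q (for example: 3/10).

Answer: 13/33

Derivation:
LFU simulation (capacity=3):
  1. access T: MISS. Cache: [T(c=1)]
  2. access B: MISS. Cache: [T(c=1) B(c=1)]
  3. access P: MISS. Cache: [T(c=1) B(c=1) P(c=1)]
  4. access L: MISS, evict T(c=1). Cache: [B(c=1) P(c=1) L(c=1)]
  5. access B: HIT, count now 2. Cache: [P(c=1) L(c=1) B(c=2)]
  6. access P: HIT, count now 2. Cache: [L(c=1) B(c=2) P(c=2)]
  7. access P: HIT, count now 3. Cache: [L(c=1) B(c=2) P(c=3)]
  8. access P: HIT, count now 4. Cache: [L(c=1) B(c=2) P(c=4)]
  9. access P: HIT, count now 5. Cache: [L(c=1) B(c=2) P(c=5)]
  10. access T: MISS, evict L(c=1). Cache: [T(c=1) B(c=2) P(c=5)]
  11. access P: HIT, count now 6. Cache: [T(c=1) B(c=2) P(c=6)]
  12. access P: HIT, count now 7. Cache: [T(c=1) B(c=2) P(c=7)]
  13. access P: HIT, count now 8. Cache: [T(c=1) B(c=2) P(c=8)]
  14. access P: HIT, count now 9. Cache: [T(c=1) B(c=2) P(c=9)]
  15. access P: HIT, count now 10. Cache: [T(c=1) B(c=2) P(c=10)]
  16. access L: MISS, evict T(c=1). Cache: [L(c=1) B(c=2) P(c=10)]
  17. access Z: MISS, evict L(c=1). Cache: [Z(c=1) B(c=2) P(c=10)]
  18. access A: MISS, evict Z(c=1). Cache: [A(c=1) B(c=2) P(c=10)]
  19. access P: HIT, count now 11. Cache: [A(c=1) B(c=2) P(c=11)]
  20. access Z: MISS, evict A(c=1). Cache: [Z(c=1) B(c=2) P(c=11)]
  21. access L: MISS, evict Z(c=1). Cache: [L(c=1) B(c=2) P(c=11)]
  22. access L: HIT, count now 2. Cache: [B(c=2) L(c=2) P(c=11)]
  23. access A: MISS, evict B(c=2). Cache: [A(c=1) L(c=2) P(c=11)]
  24. access Z: MISS, evict A(c=1). Cache: [Z(c=1) L(c=2) P(c=11)]
  25. access T: MISS, evict Z(c=1). Cache: [T(c=1) L(c=2) P(c=11)]
  26. access Z: MISS, evict T(c=1). Cache: [Z(c=1) L(c=2) P(c=11)]
  27. access T: MISS, evict Z(c=1). Cache: [T(c=1) L(c=2) P(c=11)]
  28. access W: MISS, evict T(c=1). Cache: [W(c=1) L(c=2) P(c=11)]
  29. access Z: MISS, evict W(c=1). Cache: [Z(c=1) L(c=2) P(c=11)]
  30. access P: HIT, count now 12. Cache: [Z(c=1) L(c=2) P(c=12)]
  31. access S: MISS, evict Z(c=1). Cache: [S(c=1) L(c=2) P(c=12)]
  32. access B: MISS, evict S(c=1). Cache: [B(c=1) L(c=2) P(c=12)]
  33. access A: MISS, evict B(c=1). Cache: [A(c=1) L(c=2) P(c=12)]
Total: 13 hits, 20 misses, 17 evictions

Hit rate = 13/33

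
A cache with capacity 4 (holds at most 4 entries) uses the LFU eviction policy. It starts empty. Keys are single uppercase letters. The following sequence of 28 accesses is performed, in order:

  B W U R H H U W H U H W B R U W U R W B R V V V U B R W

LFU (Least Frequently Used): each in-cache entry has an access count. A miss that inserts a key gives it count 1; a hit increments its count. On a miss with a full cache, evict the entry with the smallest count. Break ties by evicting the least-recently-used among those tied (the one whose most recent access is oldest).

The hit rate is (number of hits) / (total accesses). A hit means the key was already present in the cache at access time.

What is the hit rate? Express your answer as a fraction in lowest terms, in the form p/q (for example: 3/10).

Answer: 4/7

Derivation:
LFU simulation (capacity=4):
  1. access B: MISS. Cache: [B(c=1)]
  2. access W: MISS. Cache: [B(c=1) W(c=1)]
  3. access U: MISS. Cache: [B(c=1) W(c=1) U(c=1)]
  4. access R: MISS. Cache: [B(c=1) W(c=1) U(c=1) R(c=1)]
  5. access H: MISS, evict B(c=1). Cache: [W(c=1) U(c=1) R(c=1) H(c=1)]
  6. access H: HIT, count now 2. Cache: [W(c=1) U(c=1) R(c=1) H(c=2)]
  7. access U: HIT, count now 2. Cache: [W(c=1) R(c=1) H(c=2) U(c=2)]
  8. access W: HIT, count now 2. Cache: [R(c=1) H(c=2) U(c=2) W(c=2)]
  9. access H: HIT, count now 3. Cache: [R(c=1) U(c=2) W(c=2) H(c=3)]
  10. access U: HIT, count now 3. Cache: [R(c=1) W(c=2) H(c=3) U(c=3)]
  11. access H: HIT, count now 4. Cache: [R(c=1) W(c=2) U(c=3) H(c=4)]
  12. access W: HIT, count now 3. Cache: [R(c=1) U(c=3) W(c=3) H(c=4)]
  13. access B: MISS, evict R(c=1). Cache: [B(c=1) U(c=3) W(c=3) H(c=4)]
  14. access R: MISS, evict B(c=1). Cache: [R(c=1) U(c=3) W(c=3) H(c=4)]
  15. access U: HIT, count now 4. Cache: [R(c=1) W(c=3) H(c=4) U(c=4)]
  16. access W: HIT, count now 4. Cache: [R(c=1) H(c=4) U(c=4) W(c=4)]
  17. access U: HIT, count now 5. Cache: [R(c=1) H(c=4) W(c=4) U(c=5)]
  18. access R: HIT, count now 2. Cache: [R(c=2) H(c=4) W(c=4) U(c=5)]
  19. access W: HIT, count now 5. Cache: [R(c=2) H(c=4) U(c=5) W(c=5)]
  20. access B: MISS, evict R(c=2). Cache: [B(c=1) H(c=4) U(c=5) W(c=5)]
  21. access R: MISS, evict B(c=1). Cache: [R(c=1) H(c=4) U(c=5) W(c=5)]
  22. access V: MISS, evict R(c=1). Cache: [V(c=1) H(c=4) U(c=5) W(c=5)]
  23. access V: HIT, count now 2. Cache: [V(c=2) H(c=4) U(c=5) W(c=5)]
  24. access V: HIT, count now 3. Cache: [V(c=3) H(c=4) U(c=5) W(c=5)]
  25. access U: HIT, count now 6. Cache: [V(c=3) H(c=4) W(c=5) U(c=6)]
  26. access B: MISS, evict V(c=3). Cache: [B(c=1) H(c=4) W(c=5) U(c=6)]
  27. access R: MISS, evict B(c=1). Cache: [R(c=1) H(c=4) W(c=5) U(c=6)]
  28. access W: HIT, count now 6. Cache: [R(c=1) H(c=4) U(c=6) W(c=6)]
Total: 16 hits, 12 misses, 8 evictions

Hit rate = 16/28 = 4/7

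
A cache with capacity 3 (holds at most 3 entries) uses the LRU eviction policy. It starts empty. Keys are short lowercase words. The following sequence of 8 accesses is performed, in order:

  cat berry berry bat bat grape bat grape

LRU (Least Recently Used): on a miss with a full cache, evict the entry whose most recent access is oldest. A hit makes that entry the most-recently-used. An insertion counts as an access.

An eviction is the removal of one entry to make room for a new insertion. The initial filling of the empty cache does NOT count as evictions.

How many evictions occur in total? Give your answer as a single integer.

Answer: 1

Derivation:
LRU simulation (capacity=3):
  1. access cat: MISS. Cache (LRU->MRU): [cat]
  2. access berry: MISS. Cache (LRU->MRU): [cat berry]
  3. access berry: HIT. Cache (LRU->MRU): [cat berry]
  4. access bat: MISS. Cache (LRU->MRU): [cat berry bat]
  5. access bat: HIT. Cache (LRU->MRU): [cat berry bat]
  6. access grape: MISS, evict cat. Cache (LRU->MRU): [berry bat grape]
  7. access bat: HIT. Cache (LRU->MRU): [berry grape bat]
  8. access grape: HIT. Cache (LRU->MRU): [berry bat grape]
Total: 4 hits, 4 misses, 1 evictions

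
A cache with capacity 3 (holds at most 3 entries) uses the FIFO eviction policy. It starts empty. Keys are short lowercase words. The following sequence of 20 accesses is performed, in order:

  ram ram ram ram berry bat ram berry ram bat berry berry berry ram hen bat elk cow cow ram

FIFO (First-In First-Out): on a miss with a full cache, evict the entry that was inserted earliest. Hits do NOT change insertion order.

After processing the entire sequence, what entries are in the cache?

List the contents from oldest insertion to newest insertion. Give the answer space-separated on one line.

Answer: elk cow ram

Derivation:
FIFO simulation (capacity=3):
  1. access ram: MISS. Cache (old->new): [ram]
  2. access ram: HIT. Cache (old->new): [ram]
  3. access ram: HIT. Cache (old->new): [ram]
  4. access ram: HIT. Cache (old->new): [ram]
  5. access berry: MISS. Cache (old->new): [ram berry]
  6. access bat: MISS. Cache (old->new): [ram berry bat]
  7. access ram: HIT. Cache (old->new): [ram berry bat]
  8. access berry: HIT. Cache (old->new): [ram berry bat]
  9. access ram: HIT. Cache (old->new): [ram berry bat]
  10. access bat: HIT. Cache (old->new): [ram berry bat]
  11. access berry: HIT. Cache (old->new): [ram berry bat]
  12. access berry: HIT. Cache (old->new): [ram berry bat]
  13. access berry: HIT. Cache (old->new): [ram berry bat]
  14. access ram: HIT. Cache (old->new): [ram berry bat]
  15. access hen: MISS, evict ram. Cache (old->new): [berry bat hen]
  16. access bat: HIT. Cache (old->new): [berry bat hen]
  17. access elk: MISS, evict berry. Cache (old->new): [bat hen elk]
  18. access cow: MISS, evict bat. Cache (old->new): [hen elk cow]
  19. access cow: HIT. Cache (old->new): [hen elk cow]
  20. access ram: MISS, evict hen. Cache (old->new): [elk cow ram]
Total: 13 hits, 7 misses, 4 evictions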